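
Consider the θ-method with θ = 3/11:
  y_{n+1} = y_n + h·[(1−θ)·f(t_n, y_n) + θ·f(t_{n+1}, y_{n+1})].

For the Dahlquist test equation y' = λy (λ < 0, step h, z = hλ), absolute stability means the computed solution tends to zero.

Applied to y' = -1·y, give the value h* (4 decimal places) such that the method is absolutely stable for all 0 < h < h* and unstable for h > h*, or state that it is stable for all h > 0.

(-4.4000,0); λ=-1 ⇒ h* = (22/5)/1 = 4.4000.

On y'=λy, z=hλ:
  y_{n+1} = y_n + z·[8/11·y_n + 3/11·y_{n+1}] ⇒ (1 − 3/11z)y_{n+1} = (1 + 8/11z)y_n
  ⇒ R(z) = (1 + 8/11z)/(1 − 3/11z).

Boundary: |R(x)|=1, x<0.
x=-1.27: |R|=0.0567
R=−1: 1+8/11x = −1+3/11x ⇒ -5/11x=2 ⇒ x=2/(-5/11)=-4.4000
Confirm numerically:
  x=-3.732: |R|=0.84952 <1
  x=-3.210: |R|=0.71159 <1
  x=-2.315: |R|=0.41906 <1
  x=-4.889: |R|=1.09526 >1
  x=-4.423: |R|=1.00474 >1
Stable set (-4.4000, 0).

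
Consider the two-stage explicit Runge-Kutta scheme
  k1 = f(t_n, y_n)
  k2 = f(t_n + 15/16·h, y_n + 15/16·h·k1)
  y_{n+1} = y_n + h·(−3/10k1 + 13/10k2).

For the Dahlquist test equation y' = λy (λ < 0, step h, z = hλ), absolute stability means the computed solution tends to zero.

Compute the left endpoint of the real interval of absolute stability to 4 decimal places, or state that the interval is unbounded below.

left endpoint -0.8205.

Test eqn y'=λy, z=hλ:
  k1=λy_n ⇒ h·k1=z·y_n;  k2=λ(1+15/16z)y_n ⇒ h·k2=z(1+15/16z)y_n
  y_{n+1}/y_n = 1 − 3/10z + 13/10z(1+15/16z) = 1 + z + 39/32z²
  so R(z) = 1 + z + 39/32z².

Boundary: |R(x)|=1, x<0.
x=-0.68: |R|=0.8836
R=1: x+39/32x²=0 ⇒ x=−32/39=-0.8205; min R=1−1/(4·39/32)=0.7949>−1
Confirm numerically:
  x=-0.691: |R|=0.89093 <1
  x=-0.649: |R|=0.86434 <1
  x=-0.647: |R|=0.86318 <1
  x=-0.357: |R|=0.79833 <1
  x=-1.340: |R|=1.84839 >1
  x=-1.230: |R|=1.61385 >1
  x=-0.858: |R|=1.03920 >1
Stable set (-0.8205, 0).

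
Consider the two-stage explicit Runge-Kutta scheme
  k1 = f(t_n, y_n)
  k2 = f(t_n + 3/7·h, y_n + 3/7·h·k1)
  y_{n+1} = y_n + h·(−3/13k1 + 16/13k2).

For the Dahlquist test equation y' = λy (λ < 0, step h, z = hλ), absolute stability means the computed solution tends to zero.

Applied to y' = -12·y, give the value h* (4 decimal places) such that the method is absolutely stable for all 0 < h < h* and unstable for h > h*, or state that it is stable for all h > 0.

(-1.8958,0); λ=-12 ⇒ h* = (91/48)/12 = 0.1580.

On y'=λy, z=hλ:
  k1=λy_n ⇒ h·k1=z·y_n;  k2=λ(1+3/7z)y_n ⇒ h·k2=z(1+3/7z)y_n
  y_{n+1}/y_n = 1 − 3/13z + 16/13z(1+3/7z) = 1 + z + 48/91z²
  ⇒ R(z) = 1 + z + 48/91z².

Boundary: |R(x)|=1, x<0.
x=-1.8: |R|=0.9090
R=1: x+48/91x²=0 ⇒ x=−91/48=-1.8958; min R=1−1/(4·48/91)=0.5260>−1
Confirm numerically:
  x=-1.714: |R|=0.83561 <1
  x=-1.107: |R|=0.53939 <1
  x=-0.986: |R|=0.52681 <1
  x=-2.357: |R|=1.57335 >1
  x=-2.316: |R|=1.51329 >1
  x=-2.242: |R|=1.40937 >1
So |R|<1 on (-1.8958, 0).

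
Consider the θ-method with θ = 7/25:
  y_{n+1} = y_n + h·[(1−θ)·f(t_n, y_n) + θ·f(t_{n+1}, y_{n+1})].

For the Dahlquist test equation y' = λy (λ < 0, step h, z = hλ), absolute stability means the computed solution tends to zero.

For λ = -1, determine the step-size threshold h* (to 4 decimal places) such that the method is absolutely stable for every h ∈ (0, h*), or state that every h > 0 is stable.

(-4.5455,0); λ=-1 ⇒ h* = (50/11)/1 = 4.5455.

Test eqn y'=λy, z=hλ:
  y_{n+1} = y_n + z·[18/25·y_n + 7/25·y_{n+1}] ⇒ (1 − 7/25z)y_{n+1} = (1 + 18/25z)y_n
  R(z) = (1 + 18/25z)/(1 − 7/25z).

Boundary: |R(x)|=1, x<0.
x=-0.5: |R|=0.5614
R=−1: 1+18/25x = −1+7/25x ⇒ -11/25x=2 ⇒ x=2/(-11/25)=-4.5455
Confirm numerically:
  x=-4.041: |R|=0.89587 <1
  x=-2.654: |R|=0.52256 <1
  x=-1.841: |R|=0.21480 <1
  x=-4.953: |R|=1.07513 >1
  x=-4.935: |R|=1.07196 >1
  x=-4.859: |R|=1.05844 >1
Interval (-4.5455, 0).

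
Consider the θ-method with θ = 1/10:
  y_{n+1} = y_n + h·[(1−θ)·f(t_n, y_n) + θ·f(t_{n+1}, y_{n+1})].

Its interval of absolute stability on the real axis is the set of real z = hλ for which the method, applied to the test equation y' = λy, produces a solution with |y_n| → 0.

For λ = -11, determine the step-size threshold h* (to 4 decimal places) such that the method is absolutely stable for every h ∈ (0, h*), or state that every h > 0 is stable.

(-2.5000,0); λ=-11 ⇒ h* = (5/2)/11 = 0.2273.

On y'=λy, z=hλ:
  y_{n+1} = y_n + z·[9/10·y_n + 1/10·y_{n+1}] ⇒ (1 − 1/10z)y_{n+1} = (1 + 9/10z)y_n
  R(z) = (1 + 9/10z)/(1 − 1/10z).

Need |R(x)|<1, x<0.
x=-0.73: |R|=0.3197
R=−1: 1+9/10x = −1+1/10x ⇒ -4/5x=2 ⇒ x=2/(-4/5)=-2.5000
Confirm numerically:
  x=-2.465: |R|=0.97754 <1
  x=-2.427: |R|=0.95301 <1
  x=-2.155: |R|=0.77293 <1
  x=-1.107: |R|=0.00333 <1
  x=-2.900: |R|=1.24806 >1
  x=-2.776: |R|=1.17282 >1
  x=-2.728: |R|=1.14331 >1
So |R|<1 on (-2.5000, 0).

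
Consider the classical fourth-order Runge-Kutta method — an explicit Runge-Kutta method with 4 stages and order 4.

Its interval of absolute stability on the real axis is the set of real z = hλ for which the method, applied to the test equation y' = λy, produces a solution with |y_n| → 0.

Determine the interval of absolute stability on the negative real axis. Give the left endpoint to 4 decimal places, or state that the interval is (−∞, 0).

(-2.7853, 0).

With y'=λy (z=hλ):
  order 4, 4-stage ⇒ R(z)=1+z+z^2/2+z^3/6+z^4/24
  (e.g. R(-0.41)=0.66374, |R|=0.66374)

Need |R(x)|<1, x<0.
x=-0.41: |R|=0.6637
|R(-2.38)|=0.5422 |R(-1.95)|=0.3179 |R(-0.92)|=0.4033
Bisect:
  x_lo=-3.4259 |R|=2.4806  x_hi=-0.1670 |R|=0.8462
  mid=-1.79646 |R|=0.28487 →hi
  mid=-2.61117 |R|=0.76769 →hi
  mid=-3.01853 |R|=1.41250 →lo
  mid=-2.81485 |R|=1.04549 →lo
  mid=-2.71301 |R|=0.89638 →hi
  mid=-2.76393 |R|=0.96827 →hi
  mid=-2.78939 |R|=1.00620 →lo
  mid=-2.77666 |R|=0.98707 →hi
  mid=-2.78303 |R|=0.99659 →hi
  mid=-2.78621 |R|=1.00138 →lo
  ...
  [-2.78542,-2.78522] ⇒ x*=-2.7853
So |R|<1 on (-2.7853, 0).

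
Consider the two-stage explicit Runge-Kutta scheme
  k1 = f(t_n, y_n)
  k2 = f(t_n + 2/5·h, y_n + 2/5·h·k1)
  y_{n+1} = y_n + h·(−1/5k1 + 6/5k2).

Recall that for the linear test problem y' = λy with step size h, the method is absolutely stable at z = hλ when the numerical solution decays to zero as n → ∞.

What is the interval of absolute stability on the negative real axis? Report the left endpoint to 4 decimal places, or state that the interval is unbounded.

Test eqn y'=λy, z=hλ:
  k1=λy_n ⇒ h·k1=z·y_n;  k2=λ(1+2/5z)y_n ⇒ h·k2=z(1+2/5z)y_n
  y_{n+1}/y_n = 1 − 1/5z + 6/5z(1+2/5z) = 1 + z + 12/25z²
  so R(z) = 1 + z + 12/25z².

Solve |R(x)|<1 on ℝ⁻.
x=-0.62: |R|=0.5645
R=1: x+12/25x²=0 ⇒ x=−25/12=-2.0833; min R=1−1/(4·12/25)=0.4792>−1
Confirm numerically:
  x=-1.497: |R|=0.57868 <1
  x=-1.356: |R|=0.52659 <1
  x=-1.168: |R|=0.48683 <1
  x=-2.525: |R|=1.53530 >1
  x=-2.520: |R|=1.52819 >1
Interval (-2.0833, 0).

(-2.0833, 0).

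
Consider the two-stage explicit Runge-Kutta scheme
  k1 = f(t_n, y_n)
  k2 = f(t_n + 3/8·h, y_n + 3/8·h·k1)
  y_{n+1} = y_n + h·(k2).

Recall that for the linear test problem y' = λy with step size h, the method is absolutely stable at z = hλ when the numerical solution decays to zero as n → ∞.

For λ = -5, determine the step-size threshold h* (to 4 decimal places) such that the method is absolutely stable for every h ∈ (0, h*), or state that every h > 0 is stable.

(-2.6667,0); λ=-5 ⇒ h* = (8/3)/5 = 0.5333.

Set f=λy, z=hλ:
  k1=λy_n ⇒ h·k1=z·y_n;  k2=λ(1+3/8z)y_n ⇒ h·k2=z(1+3/8z)y_n
  y_{n+1}/y_n = 1 + z(1+3/8z) = 1 + z + 3/8z²
  so R(z) = 1 + z + 3/8z².

Solve |R(x)|<1 on ℝ⁻.
x=-0.73: |R|=0.4698
R=1: x+3/8x²=0 ⇒ x=−8/3=-2.6667; min R=1−1/(4·3/8)=0.3333>−1
Confirm numerically:
  x=-1.671: |R|=0.37609 <1
  x=-1.569: |R|=0.35416 <1
  x=-1.553: |R|=0.35143 <1
  x=-3.044: |R|=1.43073 >1
  x=-3.012: |R|=1.39005 >1
Interval (-2.6667, 0).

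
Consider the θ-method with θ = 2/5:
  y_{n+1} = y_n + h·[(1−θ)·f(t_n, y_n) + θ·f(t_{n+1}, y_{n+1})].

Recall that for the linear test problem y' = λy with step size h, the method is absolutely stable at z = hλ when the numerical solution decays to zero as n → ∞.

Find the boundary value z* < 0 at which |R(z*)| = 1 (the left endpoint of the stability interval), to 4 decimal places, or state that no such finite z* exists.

Set f=λy, z=hλ:
  y_{n+1} = y_n + z·[3/5·y_n + 2/5·y_{n+1}] ⇒ (1 − 2/5z)y_{n+1} = (1 + 3/5z)y_n
  Hence R(z) = (1 + 3/5z)/(1 − 2/5z).

Find x<0 with |R(x)|<1.
x=-1.23: |R|=0.1756
R=−1: 1+3/5x = −1+2/5x ⇒ -1/5x=2 ⇒ x=2/(-1/5)=-10.0000
Confirm numerically:
  x=-9.576: |R|=0.98244 <1
  x=-6.594: |R|=0.81273 <1
  x=-5.427: |R|=0.71156 <1
  x=-10.394: |R|=1.01528 >1
  x=-10.292: |R|=1.01141 >1
  x=-10.234: |R|=1.00919 >1
So |R|<1 on (-10.0000, 0).

left endpoint -10.0000.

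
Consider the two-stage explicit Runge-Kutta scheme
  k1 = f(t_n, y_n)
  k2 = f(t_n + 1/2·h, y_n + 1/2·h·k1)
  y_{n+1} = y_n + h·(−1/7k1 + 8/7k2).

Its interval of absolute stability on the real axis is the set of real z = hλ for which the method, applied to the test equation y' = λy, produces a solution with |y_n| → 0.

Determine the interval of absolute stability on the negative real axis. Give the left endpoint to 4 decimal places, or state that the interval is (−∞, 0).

z∈(-1.7500,0).

Test eqn y'=λy, z=hλ:
  k1=λy_n ⇒ h·k1=z·y_n;  k2=λ(1+1/2z)y_n ⇒ h·k2=z(1+1/2z)y_n
  y_{n+1}/y_n = 1 − 1/7z + 8/7z(1+1/2z) = 1 + z + 4/7z²
  so R(z) = 1 + z + 4/7z².

Find x<0 with |R(x)|<1.
x=-0.42: |R|=0.6808
R=1: x+4/7x²=0 ⇒ x=−7/4=-1.7500; min R=1−1/(4·4/7)=0.5625>−1
Confirm numerically:
  x=-1.609: |R|=0.87036 <1
  x=-1.386: |R|=0.71171 <1
  x=-0.781: |R|=0.56755 <1
  x=-2.130: |R|=1.46251 >1
  x=-1.909: |R|=1.17345 >1
Interval (-1.7500, 0).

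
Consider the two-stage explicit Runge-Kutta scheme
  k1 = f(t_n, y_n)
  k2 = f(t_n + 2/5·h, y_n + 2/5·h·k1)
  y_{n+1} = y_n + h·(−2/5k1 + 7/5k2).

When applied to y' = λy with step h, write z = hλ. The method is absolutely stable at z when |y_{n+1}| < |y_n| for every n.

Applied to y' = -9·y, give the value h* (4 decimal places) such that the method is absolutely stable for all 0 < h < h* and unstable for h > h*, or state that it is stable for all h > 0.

(-1.7857,0); λ=-9 ⇒ h* = (25/14)/9 = 0.1984.

With y'=λy (z=hλ):
  k1=λy_n ⇒ h·k1=z·y_n;  k2=λ(1+2/5z)y_n ⇒ h·k2=z(1+2/5z)y_n
  y_{n+1}/y_n = 1 − 2/5z + 7/5z(1+2/5z) = 1 + z + 14/25z²
  so R(z) = 1 + z + 14/25z².

Solve |R(x)|<1 on ℝ⁻.
x=-0.39: |R|=0.6952
R=1: x+14/25x²=0 ⇒ x=−25/14=-1.7857; min R=1−1/(4·14/25)=0.5536>−1
Confirm numerically:
  x=-1.727: |R|=0.94322 <1
  x=-0.896: |R|=0.55358 <1
  x=-0.884: |R|=0.55362 <1
  x=-0.768: |R|=0.56230 <1
  x=-2.257: |R|=1.59567 >1
  x=-1.933: |R|=1.15943 >1
  x=-1.868: |R|=1.08608 >1
So |R|<1 on (-1.7857, 0).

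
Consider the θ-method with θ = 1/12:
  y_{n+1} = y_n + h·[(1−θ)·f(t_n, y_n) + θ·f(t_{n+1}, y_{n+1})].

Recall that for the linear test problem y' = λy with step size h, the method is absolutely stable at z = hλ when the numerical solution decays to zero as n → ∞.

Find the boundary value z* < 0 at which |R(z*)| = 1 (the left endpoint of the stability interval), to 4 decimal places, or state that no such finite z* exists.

Set f=λy, z=hλ:
  y_{n+1} = y_n + z·[11/12·y_n + 1/12·y_{n+1}] ⇒ (1 − 1/12z)y_{n+1} = (1 + 11/12z)y_n
  ⇒ R(z) = (1 + 11/12z)/(1 − 1/12z).

Boundary: |R(x)|=1, x<0.
x=-1.6: |R|=0.4118
R=−1: 1+11/12x = −1+1/12x ⇒ -5/6x=2 ⇒ x=2/(-5/6)=-2.4000
Confirm numerically:
  x=-1.430: |R|=0.27774 <1
  x=-1.155: |R|=0.05359 <1
  x=-1.044: |R|=0.03956 <1
  x=-2.916: |R|=1.34594 >1
  x=-2.555: |R|=1.10649 >1
Stable set (-2.4000, 0).

left endpoint -2.4000.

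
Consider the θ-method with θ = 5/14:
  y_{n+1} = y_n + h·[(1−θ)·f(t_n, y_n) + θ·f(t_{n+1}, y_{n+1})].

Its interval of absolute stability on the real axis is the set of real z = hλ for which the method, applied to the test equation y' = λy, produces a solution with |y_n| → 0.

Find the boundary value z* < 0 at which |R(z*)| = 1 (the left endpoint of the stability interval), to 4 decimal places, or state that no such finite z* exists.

left endpoint -7.0000.

On y'=λy, z=hλ:
  y_{n+1} = y_n + z·[9/14·y_n + 5/14·y_{n+1}] ⇒ (1 − 5/14z)y_{n+1} = (1 + 9/14z)y_n
  so R(z) = (1 + 9/14z)/(1 − 5/14z).

Boundary: |R(x)|=1, x<0.
x=-1.61: |R|=0.0222
R=−1: 1+9/14x = −1+5/14x ⇒ -2/7x=2 ⇒ x=2/(-2/7)=-7.0000
Confirm numerically:
  x=-4.786: |R|=0.76652 <1
  x=-4.642: |R|=0.74652 <1
  x=-3.390: |R|=0.53344 <1
  x=-3.383: |R|=0.53201 <1
  x=-7.523: |R|=1.04053 >1
  x=-7.470: |R|=1.03661 >1
  x=-7.141: |R|=1.01135 >1
So |R|<1 on (-7.0000, 0).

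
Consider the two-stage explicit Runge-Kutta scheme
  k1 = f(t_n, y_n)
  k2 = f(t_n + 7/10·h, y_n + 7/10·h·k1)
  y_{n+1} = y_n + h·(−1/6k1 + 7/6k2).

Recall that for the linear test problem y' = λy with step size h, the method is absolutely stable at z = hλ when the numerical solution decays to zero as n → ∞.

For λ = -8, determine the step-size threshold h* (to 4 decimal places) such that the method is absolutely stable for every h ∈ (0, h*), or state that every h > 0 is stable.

(-1.2245,0); λ=-8 ⇒ h* = (60/49)/8 = 0.1531.

With y'=λy (z=hλ):
  k1=λy_n ⇒ h·k1=z·y_n;  k2=λ(1+7/10z)y_n ⇒ h·k2=z(1+7/10z)y_n
  y_{n+1}/y_n = 1 − 1/6z + 7/6z(1+7/10z) = 1 + z + 49/60z²
  so R(z) = 1 + z + 49/60z².

Boundary: |R(x)|=1, x<0.
x=-1.38: |R|=1.1753
R=1: x+49/60x²=0 ⇒ x=−60/49=-1.2245; min R=1−1/(4·49/60)=0.6939>−1
Confirm numerically:
  x=-1.025: |R|=0.83301 <1
  x=-0.957: |R|=0.79094 <1
  x=-0.897: |R|=0.76010 <1
  x=-0.850: |R|=0.74004 <1
  x=-1.669: |R|=1.60587 >1
  x=-1.523: |R|=1.37128 >1
Stable set (-1.2245, 0).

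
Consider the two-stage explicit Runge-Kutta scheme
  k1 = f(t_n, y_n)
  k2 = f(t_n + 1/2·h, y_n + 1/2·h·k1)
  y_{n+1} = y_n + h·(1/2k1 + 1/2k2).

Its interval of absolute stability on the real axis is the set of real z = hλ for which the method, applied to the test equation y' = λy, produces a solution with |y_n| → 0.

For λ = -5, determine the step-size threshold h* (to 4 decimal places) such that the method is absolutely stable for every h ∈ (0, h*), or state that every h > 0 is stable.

(-4.0000,0); λ=-5 ⇒ h* = (4)/5 = 0.8000.

Test eqn y'=λy, z=hλ:
  k1=λy_n ⇒ h·k1=z·y_n;  k2=λ(1+1/2z)y_n ⇒ h·k2=z(1+1/2z)y_n
  y_{n+1}/y_n = 1 + 1/2z + 1/2z(1+1/2z) = 1 + z + 1/4z²
  Hence R(z) = 1 + z + 1/4z².

Need |R(x)|<1, x<0.
x=-1.1: |R|=0.2025
R=1: x+1/4x²=0 ⇒ x=−4=-4.0000; min R=1−1/(4·1/4)=0.0000>−1
Confirm numerically:
  x=-2.815: |R|=0.16606 <1
  x=-2.115: |R|=0.00331 <1
  x=-2.007: |R|=0.00001 <1
  x=-4.470: |R|=1.52522 >1
  x=-4.453: |R|=1.50430 >1
  x=-4.193: |R|=1.20231 >1
Stable set (-4.0000, 0).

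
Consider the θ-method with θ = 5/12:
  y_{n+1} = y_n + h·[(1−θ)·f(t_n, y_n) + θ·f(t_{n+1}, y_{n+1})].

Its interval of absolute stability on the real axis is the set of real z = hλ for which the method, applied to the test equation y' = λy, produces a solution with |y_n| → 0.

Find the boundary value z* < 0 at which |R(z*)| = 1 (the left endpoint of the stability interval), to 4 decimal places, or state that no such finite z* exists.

left endpoint -12.0000.

Test eqn y'=λy, z=hλ:
  y_{n+1} = y_n + z·[7/12·y_n + 5/12·y_{n+1}] ⇒ (1 − 5/12z)y_{n+1} = (1 + 7/12z)y_n
  R(z) = (1 + 7/12z)/(1 − 5/12z).

Solve |R(x)|<1 on ℝ⁻.
x=-0.4: |R|=0.6571
R=−1: 1+7/12x = −1+5/12x ⇒ -1/6x=2 ⇒ x=2/(-1/6)=-12.0000
Confirm numerically:
  x=-9.724: |R|=0.92491 <1
  x=-9.580: |R|=0.91920 <1
  x=-8.052: |R|=0.84891 <1
  x=-12.345: |R|=1.00936 >1
  x=-12.248: |R|=1.00677 >1
  x=-12.028: |R|=1.00078 >1
Interval (-12.0000, 0).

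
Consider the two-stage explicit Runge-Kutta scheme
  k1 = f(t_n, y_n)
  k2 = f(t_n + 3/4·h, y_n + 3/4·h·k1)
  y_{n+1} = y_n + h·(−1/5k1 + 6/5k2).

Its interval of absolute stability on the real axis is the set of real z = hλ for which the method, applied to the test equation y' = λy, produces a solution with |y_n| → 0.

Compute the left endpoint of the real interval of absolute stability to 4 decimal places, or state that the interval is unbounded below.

left endpoint -1.1111.

Test eqn y'=λy, z=hλ:
  k1=λy_n ⇒ h·k1=z·y_n;  k2=λ(1+3/4z)y_n ⇒ h·k2=z(1+3/4z)y_n
  y_{n+1}/y_n = 1 − 1/5z + 6/5z(1+3/4z) = 1 + z + 9/10z²
  ⇒ R(z) = 1 + z + 9/10z².

Find x<0 with |R(x)|<1.
x=-1.41: |R|=1.3793
R=1: x+9/10x²=0 ⇒ x=−10/9=-1.1111; min R=1−1/(4·9/10)=0.7222>−1
Confirm numerically:
  x=-1.052: |R|=0.94403 <1
  x=-0.869: |R|=0.81064 <1
  x=-0.456: |R|=0.73114 <1
  x=-1.531: |R|=1.57856 >1
  x=-1.314: |R|=1.23994 >1
Interval (-1.1111, 0).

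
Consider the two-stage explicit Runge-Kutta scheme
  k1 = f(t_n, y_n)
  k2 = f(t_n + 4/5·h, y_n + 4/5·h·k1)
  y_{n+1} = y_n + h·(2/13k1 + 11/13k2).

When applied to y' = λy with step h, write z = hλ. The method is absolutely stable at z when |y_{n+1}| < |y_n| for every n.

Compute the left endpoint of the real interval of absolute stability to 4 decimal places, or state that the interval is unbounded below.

z* = -1.4773.

On y'=λy, z=hλ:
  k1=λy_n ⇒ h·k1=z·y_n;  k2=λ(1+4/5z)y_n ⇒ h·k2=z(1+4/5z)y_n
  y_{n+1}/y_n = 1 + 2/13z + 11/13z(1+4/5z) = 1 + z + 44/65z²
  ⇒ R(z) = 1 + z + 44/65z².

Solve |R(x)|<1 on ℝ⁻.
x=-0.97: |R|=0.6669
R=1: x+44/65x²=0 ⇒ x=−65/44=-1.4773; min R=1−1/(4·44/65)=0.6307>−1
Confirm numerically:
  x=-1.268: |R|=0.82037 <1
  x=-1.168: |R|=0.75547 <1
  x=-1.020: |R|=0.68427 <1
  x=-0.676: |R|=0.63334 <1
  x=-1.910: |R|=1.55948 >1
  x=-1.734: |R|=1.30134 >1
  x=-1.632: |R|=1.17093 >1
Interval (-1.4773, 0).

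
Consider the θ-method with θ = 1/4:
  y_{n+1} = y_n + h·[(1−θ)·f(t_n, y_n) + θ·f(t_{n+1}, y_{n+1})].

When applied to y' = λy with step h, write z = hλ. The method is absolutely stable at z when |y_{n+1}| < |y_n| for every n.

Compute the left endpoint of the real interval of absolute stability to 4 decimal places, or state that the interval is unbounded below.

z* = -4.0000.

Set f=λy, z=hλ:
  y_{n+1} = y_n + z·[3/4·y_n + 1/4·y_{n+1}] ⇒ (1 − 1/4z)y_{n+1} = (1 + 3/4z)y_n
  ⇒ R(z) = (1 + 3/4z)/(1 − 1/4z).

Boundary: |R(x)|=1, x<0.
x=-1.38: |R|=0.0260
R=−1: 1+3/4x = −1+1/4x ⇒ -1/2x=2 ⇒ x=2/(-1/2)=-4.0000
Confirm numerically:
  x=-2.606: |R|=0.57796 <1
  x=-2.348: |R|=0.47952 <1
  x=-2.203: |R|=0.42060 <1
  x=-4.579: |R|=1.13498 >1
  x=-4.532: |R|=1.12471 >1
  x=-4.026: |R|=1.00648 >1
Interval (-4.0000, 0).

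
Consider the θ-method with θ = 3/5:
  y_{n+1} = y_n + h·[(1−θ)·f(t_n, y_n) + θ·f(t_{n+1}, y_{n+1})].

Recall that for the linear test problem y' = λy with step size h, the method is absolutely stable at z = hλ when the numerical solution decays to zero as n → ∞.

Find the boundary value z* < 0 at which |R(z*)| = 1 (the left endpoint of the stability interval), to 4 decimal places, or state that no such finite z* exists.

(−∞, 0) — no finite endpoint.

On y'=λy, z=hλ:
  y_{n+1} = y_n + z·[2/5·y_n + 3/5·y_{n+1}] ⇒ (1 − 3/5z)y_{n+1} = (1 + 2/5z)y_n
  Hence R(z) = (1 + 2/5z)/(1 − 3/5z).

Need |R(x)|<1, x<0.
x=-0.79: |R|=0.4640
x=-2: |R|=0.0909
x=-10: |R|=0.4286
x=-100: |R|=0.6393
θ=3/5≥1/2 ⇒ |1+2/5x|<|1−3/5x| ∀x<0 ⇒ stable on all of ℝ⁻.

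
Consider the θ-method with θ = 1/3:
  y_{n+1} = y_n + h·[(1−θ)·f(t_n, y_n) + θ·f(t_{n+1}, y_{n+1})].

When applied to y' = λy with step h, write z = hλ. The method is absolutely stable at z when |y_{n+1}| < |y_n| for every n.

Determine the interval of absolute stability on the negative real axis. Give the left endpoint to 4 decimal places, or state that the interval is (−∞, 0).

z∈(-6.0000,0).

With y'=λy (z=hλ):
  y_{n+1} = y_n + z·[2/3·y_n + 1/3·y_{n+1}] ⇒ (1 − 1/3z)y_{n+1} = (1 + 2/3z)y_n
  Hence R(z) = (1 + 2/3z)/(1 − 1/3z).

Boundary: |R(x)|=1, x<0.
x=-0.86: |R|=0.3316
R=−1: 1+2/3x = −1+1/3x ⇒ -1/3x=2 ⇒ x=2/(-1/3)=-6.0000
Confirm numerically:
  x=-4.571: |R|=0.81125 <1
  x=-4.277: |R|=0.76323 <1
  x=-3.623: |R|=0.64110 <1
  x=-3.146: |R|=0.53563 <1
  x=-6.266: |R|=1.02871 >1
  x=-6.089: |R|=1.00979 >1
So |R|<1 on (-6.0000, 0).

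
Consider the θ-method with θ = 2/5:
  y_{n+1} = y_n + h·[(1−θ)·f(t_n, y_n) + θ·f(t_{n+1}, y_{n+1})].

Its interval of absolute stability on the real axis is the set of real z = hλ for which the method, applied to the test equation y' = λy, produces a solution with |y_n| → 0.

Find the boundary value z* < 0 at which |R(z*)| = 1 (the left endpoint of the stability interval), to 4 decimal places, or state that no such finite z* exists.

left endpoint -10.0000.

With y'=λy (z=hλ):
  y_{n+1} = y_n + z·[3/5·y_n + 2/5·y_{n+1}] ⇒ (1 − 2/5z)y_{n+1} = (1 + 3/5z)y_n
  R(z) = (1 + 3/5z)/(1 − 2/5z).

Need |R(x)|<1, x<0.
x=-0.46: |R|=0.6115
R=−1: 1+3/5x = −1+2/5x ⇒ -1/5x=2 ⇒ x=2/(-1/5)=-10.0000
Confirm numerically:
  x=-9.378: |R|=0.97382 <1
  x=-8.153: |R|=0.91331 <1
  x=-7.849: |R|=0.89608 <1
  x=-5.828: |R|=0.74952 <1
  x=-10.566: |R|=1.02166 >1
  x=-10.556: |R|=1.02129 >1
Interval (-10.0000, 0).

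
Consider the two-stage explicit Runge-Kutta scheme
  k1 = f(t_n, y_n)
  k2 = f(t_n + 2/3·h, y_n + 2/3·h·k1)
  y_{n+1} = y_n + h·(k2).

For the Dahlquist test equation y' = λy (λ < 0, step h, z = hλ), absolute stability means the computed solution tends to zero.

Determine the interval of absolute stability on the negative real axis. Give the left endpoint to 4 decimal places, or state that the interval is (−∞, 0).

With y'=λy (z=hλ):
  k1=λy_n ⇒ h·k1=z·y_n;  k2=λ(1+2/3z)y_n ⇒ h·k2=z(1+2/3z)y_n
  y_{n+1}/y_n = 1 + z(1+2/3z) = 1 + z + 2/3z²
  Hence R(z) = 1 + z + 2/3z².

Boundary: |R(x)|=1, x<0.
x=-1.22: |R|=0.7723
R=1: x+2/3x²=0 ⇒ x=−3/2=-1.5000; min R=1−1/(4·2/3)=0.6250>−1
Confirm numerically:
  x=-1.447: |R|=0.94887 <1
  x=-0.910: |R|=0.64207 <1
  x=-0.900: |R|=0.64000 <1
  x=-0.818: |R|=0.62808 <1
  x=-1.846: |R|=1.42581 >1
  x=-1.779: |R|=1.33089 >1
  x=-1.673: |R|=1.19295 >1
So |R|<1 on (-1.5000, 0).

(-1.5000, 0).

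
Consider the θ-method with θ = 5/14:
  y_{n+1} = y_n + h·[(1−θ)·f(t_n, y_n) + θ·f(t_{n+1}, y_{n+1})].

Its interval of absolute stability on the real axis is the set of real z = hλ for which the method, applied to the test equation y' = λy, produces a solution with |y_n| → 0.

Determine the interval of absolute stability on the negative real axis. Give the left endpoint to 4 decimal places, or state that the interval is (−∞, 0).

On y'=λy, z=hλ:
  y_{n+1} = y_n + z·[9/14·y_n + 5/14·y_{n+1}] ⇒ (1 − 5/14z)y_{n+1} = (1 + 9/14z)y_n
  Hence R(z) = (1 + 9/14z)/(1 − 5/14z).

Boundary: |R(x)|=1, x<0.
x=-1.42: |R|=0.0578
R=−1: 1+9/14x = −1+5/14x ⇒ -2/7x=2 ⇒ x=2/(-2/7)=-7.0000
Confirm numerically:
  x=-5.869: |R|=0.89563 <1
  x=-5.825: |R|=0.89101 <1
  x=-5.553: |R|=0.86142 <1
  x=-7.461: |R|=1.03594 >1
  x=-7.169: |R|=1.01356 >1
So |R|<1 on (-7.0000, 0).

(-7.0000, 0).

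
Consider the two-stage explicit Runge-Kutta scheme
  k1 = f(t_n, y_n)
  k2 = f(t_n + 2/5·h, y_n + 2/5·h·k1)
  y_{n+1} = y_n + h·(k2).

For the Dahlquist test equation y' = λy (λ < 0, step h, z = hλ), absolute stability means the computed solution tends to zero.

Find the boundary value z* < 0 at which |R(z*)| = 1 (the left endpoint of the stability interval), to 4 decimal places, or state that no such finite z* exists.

left endpoint -2.5000.

With y'=λy (z=hλ):
  k1=λy_n ⇒ h·k1=z·y_n;  k2=λ(1+2/5z)y_n ⇒ h·k2=z(1+2/5z)y_n
  y_{n+1}/y_n = 1 + z(1+2/5z) = 1 + z + 2/5z²
  R(z) = 1 + z + 2/5z².

Need |R(x)|<1, x<0.
x=-1.66: |R|=0.4422
R=1: x+2/5x²=0 ⇒ x=−5/2=-2.5000; min R=1−1/(4·2/5)=0.3750>−1
Confirm numerically:
  x=-2.321: |R|=0.83382 <1
  x=-2.269: |R|=0.79034 <1
  x=-1.182: |R|=0.37685 <1
  x=-2.901: |R|=1.46532 >1
  x=-2.534: |R|=1.03446 >1
Stable set (-2.5000, 0).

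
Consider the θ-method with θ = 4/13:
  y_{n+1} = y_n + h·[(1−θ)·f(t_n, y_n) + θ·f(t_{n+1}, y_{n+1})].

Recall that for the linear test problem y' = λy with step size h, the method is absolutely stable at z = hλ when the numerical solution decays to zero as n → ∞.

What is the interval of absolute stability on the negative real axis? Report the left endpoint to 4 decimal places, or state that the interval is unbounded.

(-5.2000, 0).

With y'=λy (z=hλ):
  y_{n+1} = y_n + z·[9/13·y_n + 4/13·y_{n+1}] ⇒ (1 − 4/13z)y_{n+1} = (1 + 9/13z)y_n
  ⇒ R(z) = (1 + 9/13z)/(1 − 4/13z).

Boundary: |R(x)|=1, x<0.
x=-1.08: |R|=0.1894
R=−1: 1+9/13x = −1+4/13x ⇒ -5/13x=2 ⇒ x=2/(-5/13)=-5.2000
Confirm numerically:
  x=-4.728: |R|=0.92605 <1
  x=-4.396: |R|=0.86856 <1
  x=-4.275: |R|=0.84635 <1
  x=-5.773: |R|=1.07938 >1
  x=-5.461: |R|=1.03745 >1
Stable set (-5.2000, 0).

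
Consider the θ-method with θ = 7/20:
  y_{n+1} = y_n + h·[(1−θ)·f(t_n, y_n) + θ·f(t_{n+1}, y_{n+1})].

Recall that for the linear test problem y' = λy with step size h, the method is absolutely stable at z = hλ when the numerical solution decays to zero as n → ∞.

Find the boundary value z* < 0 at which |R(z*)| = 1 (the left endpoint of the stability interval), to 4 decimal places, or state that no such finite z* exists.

z* = -6.6667.

On y'=λy, z=hλ:
  y_{n+1} = y_n + z·[13/20·y_n + 7/20·y_{n+1}] ⇒ (1 − 7/20z)y_{n+1} = (1 + 13/20z)y_n
  Hence R(z) = (1 + 13/20z)/(1 − 7/20z).

Need |R(x)|<1, x<0.
x=-0.51: |R|=0.5672
R=−1: 1+13/20x = −1+7/20x ⇒ -3/10x=2 ⇒ x=2/(-3/10)=-6.6667
Confirm numerically:
  x=-4.843: |R|=0.79700 <1
  x=-4.447: |R|=0.73952 <1
  x=-3.946: |R|=0.65722 <1
  x=-3.453: |R|=0.56347 <1
  x=-6.814: |R|=1.01306 >1
  x=-6.775: |R|=1.00964 >1
Interval (-6.6667, 0).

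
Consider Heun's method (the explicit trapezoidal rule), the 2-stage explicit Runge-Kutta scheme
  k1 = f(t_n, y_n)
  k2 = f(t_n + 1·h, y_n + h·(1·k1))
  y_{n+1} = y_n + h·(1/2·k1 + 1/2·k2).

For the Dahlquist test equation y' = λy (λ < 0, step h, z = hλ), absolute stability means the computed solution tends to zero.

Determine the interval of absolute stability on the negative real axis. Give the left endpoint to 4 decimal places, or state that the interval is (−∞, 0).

Set f=λy, z=hλ:
  order 2, 2-stage ⇒ R(z)=1+z+z^2/2
  (e.g. R(-0.75)=0.53125, |R|=0.53125)

Find x<0 with |R(x)|<1.
x=-0.75: |R|=0.5312
|R(-1.41)|=0.5840 |R(-1.37)|=0.5685 |R(-0.97)|=0.5005
Bisect:
  x_lo=-2.3034 |R|=1.3495  x_hi=-0.2336 |R|=0.7937
  mid=-1.26851 |R|=0.53605 →hi
  mid=-1.78597 |R|=0.80888 →hi
  mid=-2.04471 |R|=1.04571 →lo
  mid=-1.91534 |R|=0.91892 →hi
  mid=-1.98002 |R|=0.98022 →hi
  mid=-2.01236 |R|=1.01244 →lo
  mid=-1.99619 |R|=0.99620 →hi
  mid=-2.00428 |R|=1.00429 →lo
  mid=-2.00024 |R|=1.00024 →lo
  mid=-1.99821 |R|=0.99822 →hi
  ...
  [-2.00011,-1.99998] ⇒ x*=-2.0000
Interval (-2.0000, 0).

(-2.0000, 0).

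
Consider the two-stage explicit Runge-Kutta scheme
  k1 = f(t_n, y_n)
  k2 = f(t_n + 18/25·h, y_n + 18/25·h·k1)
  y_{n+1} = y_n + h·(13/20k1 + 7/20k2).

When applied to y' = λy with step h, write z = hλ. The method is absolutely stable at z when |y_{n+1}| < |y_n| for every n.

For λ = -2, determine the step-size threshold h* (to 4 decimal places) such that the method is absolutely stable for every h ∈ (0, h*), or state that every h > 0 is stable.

On y'=λy, z=hλ:
  k1=λy_n ⇒ h·k1=z·y_n;  k2=λ(1+18/25z)y_n ⇒ h·k2=z(1+18/25z)y_n
  y_{n+1}/y_n = 1 + 13/20z + 7/20z(1+18/25z) = 1 + z + 63/250z²
  Hence R(z) = 1 + z + 63/250z².

Find x<0 with |R(x)|<1.
x=-1.25: |R|=0.1437
R=1: x+63/250x²=0 ⇒ x=−250/63=-3.9683; min R=1−1/(4·63/250)=0.0079>−1
Confirm numerically:
  x=-3.449: |R|=0.54869 <1
  x=-3.233: |R|=0.40098 <1
  x=-2.088: |R|=0.01066 <1
  x=-2.009: |R|=0.00809 <1
  x=-4.117: |R|=1.15432 >1
  x=-4.048: |R|=1.08135 >1
  x=-4.035: |R|=1.06787 >1
Interval (-3.9683, 0).

(-3.9683,0); λ=-2 ⇒ h* = (250/63)/2 = 1.9841.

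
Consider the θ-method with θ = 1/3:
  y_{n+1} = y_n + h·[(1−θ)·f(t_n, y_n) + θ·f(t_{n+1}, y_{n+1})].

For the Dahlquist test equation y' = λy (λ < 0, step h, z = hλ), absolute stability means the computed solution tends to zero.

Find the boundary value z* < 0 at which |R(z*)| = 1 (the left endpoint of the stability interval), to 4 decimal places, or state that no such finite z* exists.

z* = -6.0000.

Set f=λy, z=hλ:
  y_{n+1} = y_n + z·[2/3·y_n + 1/3·y_{n+1}] ⇒ (1 − 1/3z)y_{n+1} = (1 + 2/3z)y_n
  so R(z) = (1 + 2/3z)/(1 − 1/3z).

Solve |R(x)|<1 on ℝ⁻.
x=-1.03: |R|=0.2333
R=−1: 1+2/3x = −1+1/3x ⇒ -1/3x=2 ⇒ x=2/(-1/3)=-6.0000
Confirm numerically:
  x=-4.428: |R|=0.78837 <1
  x=-4.038: |R|=0.72123 <1
  x=-3.126: |R|=0.53085 <1
  x=-6.570: |R|=1.05956 >1
  x=-6.523: |R|=1.05492 >1
  x=-6.129: |R|=1.01413 >1
Interval (-6.0000, 0).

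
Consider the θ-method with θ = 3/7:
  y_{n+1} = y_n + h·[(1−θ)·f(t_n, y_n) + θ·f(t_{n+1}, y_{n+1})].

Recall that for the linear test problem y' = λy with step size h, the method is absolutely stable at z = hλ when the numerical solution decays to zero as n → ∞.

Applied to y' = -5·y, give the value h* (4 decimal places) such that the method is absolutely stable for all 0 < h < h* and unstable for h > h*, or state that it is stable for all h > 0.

On y'=λy, z=hλ:
  y_{n+1} = y_n + z·[4/7·y_n + 3/7·y_{n+1}] ⇒ (1 − 3/7z)y_{n+1} = (1 + 4/7z)y_n
  ⇒ R(z) = (1 + 4/7z)/(1 − 3/7z).

Find x<0 with |R(x)|<1.
x=-1.5: |R|=0.0870
R=−1: 1+4/7x = −1+3/7x ⇒ -1/7x=2 ⇒ x=2/(-1/7)=-14.0000
Confirm numerically:
  x=-12.426: |R|=0.96445 <1
  x=-11.431: |R|=0.93779 <1
  x=-6.936: |R|=0.74597 <1
  x=-14.549: |R|=1.01084 >1
  x=-14.467: |R|=1.00927 >1
  x=-14.030: |R|=1.00061 >1
So |R|<1 on (-14.0000, 0).

(-14.0000,0); λ=-5 ⇒ h* = (14)/5 = 2.8000.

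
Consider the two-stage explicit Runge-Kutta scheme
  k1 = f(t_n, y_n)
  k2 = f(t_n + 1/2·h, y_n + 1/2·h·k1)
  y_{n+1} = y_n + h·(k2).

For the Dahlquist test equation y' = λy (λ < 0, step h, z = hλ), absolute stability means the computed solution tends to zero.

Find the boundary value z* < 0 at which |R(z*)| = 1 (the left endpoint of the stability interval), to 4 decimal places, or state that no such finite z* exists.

left endpoint -2.0000.

With y'=λy (z=hλ):
  k1=λy_n ⇒ h·k1=z·y_n;  k2=λ(1+1/2z)y_n ⇒ h·k2=z(1+1/2z)y_n
  y_{n+1}/y_n = 1 + z(1+1/2z) = 1 + z + 1/2z²
  R(z) = 1 + z + 1/2z².

Solve |R(x)|<1 on ℝ⁻.
x=-0.88: |R|=0.5072
R=1: x+1/2x²=0 ⇒ x=−2=-2.0000; min R=1−1/(4·1/2)=0.5000>−1
Confirm numerically:
  x=-1.865: |R|=0.87411 <1
  x=-1.372: |R|=0.56919 <1
  x=-0.855: |R|=0.51051 <1
  x=-2.532: |R|=1.67351 >1
  x=-2.498: |R|=1.62200 >1
Interval (-2.0000, 0).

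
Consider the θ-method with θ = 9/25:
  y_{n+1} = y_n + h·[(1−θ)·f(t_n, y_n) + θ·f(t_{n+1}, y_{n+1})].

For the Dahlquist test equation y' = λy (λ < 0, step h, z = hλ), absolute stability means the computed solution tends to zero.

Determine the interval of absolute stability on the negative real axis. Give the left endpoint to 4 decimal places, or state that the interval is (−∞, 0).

Test eqn y'=λy, z=hλ:
  y_{n+1} = y_n + z·[16/25·y_n + 9/25·y_{n+1}] ⇒ (1 − 9/25z)y_{n+1} = (1 + 16/25z)y_n
  Hence R(z) = (1 + 16/25z)/(1 − 9/25z).

Solve |R(x)|<1 on ℝ⁻.
x=-0.88: |R|=0.3317
R=−1: 1+16/25x = −1+9/25x ⇒ -7/25x=2 ⇒ x=2/(-7/25)=-7.1429
Confirm numerically:
  x=-5.884: |R|=0.88696 <1
  x=-5.666: |R|=0.86396 <1
  x=-5.516: |R|=0.84744 <1
  x=-7.556: |R|=1.03110 >1
  x=-7.337: |R|=1.01493 >1
Stable set (-7.1429, 0).

(-7.1429, 0).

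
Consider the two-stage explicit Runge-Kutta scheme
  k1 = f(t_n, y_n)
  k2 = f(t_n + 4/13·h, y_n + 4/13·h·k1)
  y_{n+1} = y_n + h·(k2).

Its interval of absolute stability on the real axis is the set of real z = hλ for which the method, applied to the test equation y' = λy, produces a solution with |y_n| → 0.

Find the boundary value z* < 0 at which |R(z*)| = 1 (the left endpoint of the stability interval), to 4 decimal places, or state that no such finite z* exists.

left endpoint -3.2500.

Test eqn y'=λy, z=hλ:
  k1=λy_n ⇒ h·k1=z·y_n;  k2=λ(1+4/13z)y_n ⇒ h·k2=z(1+4/13z)y_n
  y_{n+1}/y_n = 1 + z(1+4/13z) = 1 + z + 4/13z²
  R(z) = 1 + z + 4/13z².

Solve |R(x)|<1 on ℝ⁻.
x=-0.76: |R|=0.4177
R=1: x+4/13x²=0 ⇒ x=−13/4=-3.2500; min R=1−1/(4·4/13)=0.1875>−1
Confirm numerically:
  x=-2.899: |R|=0.68691 <1
  x=-1.761: |R|=0.19319 <1
  x=-1.706: |R|=0.18952 <1
  x=-3.677: |R|=1.48310 >1
  x=-3.666: |R|=1.46925 >1
Stable set (-3.2500, 0).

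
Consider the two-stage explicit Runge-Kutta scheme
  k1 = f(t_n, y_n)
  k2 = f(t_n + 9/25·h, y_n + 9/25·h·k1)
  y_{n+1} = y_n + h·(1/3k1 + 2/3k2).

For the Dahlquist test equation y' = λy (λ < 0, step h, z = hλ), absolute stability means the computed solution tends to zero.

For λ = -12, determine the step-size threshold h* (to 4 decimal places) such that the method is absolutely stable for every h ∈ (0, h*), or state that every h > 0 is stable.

With y'=λy (z=hλ):
  k1=λy_n ⇒ h·k1=z·y_n;  k2=λ(1+9/25z)y_n ⇒ h·k2=z(1+9/25z)y_n
  y_{n+1}/y_n = 1 + 1/3z + 2/3z(1+9/25z) = 1 + z + 6/25z²
  ⇒ R(z) = 1 + z + 6/25z².

Boundary: |R(x)|=1, x<0.
x=-0.87: |R|=0.3117
R=1: x+6/25x²=0 ⇒ x=−25/6=-4.1667; min R=1−1/(4·6/25)=-0.0417>−1
Confirm numerically:
  x=-2.325: |R|=0.02765 <1
  x=-1.806: |R|=0.02321 <1
  x=-1.724: |R|=0.01068 <1
  x=-4.755: |R|=1.67141 >1
  x=-4.398: |R|=1.24418 >1
So |R|<1 on (-4.1667, 0).

(-4.1667,0); λ=-12 ⇒ h* = (25/6)/12 = 0.3472.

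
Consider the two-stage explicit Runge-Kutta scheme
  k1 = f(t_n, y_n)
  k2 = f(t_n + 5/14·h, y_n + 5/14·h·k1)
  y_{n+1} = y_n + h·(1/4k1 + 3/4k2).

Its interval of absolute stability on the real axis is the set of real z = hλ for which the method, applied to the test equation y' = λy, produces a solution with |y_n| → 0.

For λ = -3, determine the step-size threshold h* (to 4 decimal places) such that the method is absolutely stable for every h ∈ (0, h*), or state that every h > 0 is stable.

On y'=λy, z=hλ:
  k1=λy_n ⇒ h·k1=z·y_n;  k2=λ(1+5/14z)y_n ⇒ h·k2=z(1+5/14z)y_n
  y_{n+1}/y_n = 1 + 1/4z + 3/4z(1+5/14z) = 1 + z + 15/56z²
  R(z) = 1 + z + 15/56z².

Solve |R(x)|<1 on ℝ⁻.
x=-0.35: |R|=0.6828
R=1: x+15/56x²=0 ⇒ x=−56/15=-3.7333; min R=1−1/(4·15/56)=0.0667>−1
Confirm numerically:
  x=-3.099: |R|=0.47345 <1
  x=-2.335: |R|=0.12542 <1
  x=-1.685: |R|=0.07551 <1
  x=-1.682: |R|=0.07580 <1
  x=-4.226: |R|=1.55768 >1
  x=-4.115: |R|=1.42069 >1
  x=-4.068: |R|=1.36467 >1
So |R|<1 on (-3.7333, 0).

(-3.7333,0); λ=-3 ⇒ h* = (56/15)/3 = 1.2444.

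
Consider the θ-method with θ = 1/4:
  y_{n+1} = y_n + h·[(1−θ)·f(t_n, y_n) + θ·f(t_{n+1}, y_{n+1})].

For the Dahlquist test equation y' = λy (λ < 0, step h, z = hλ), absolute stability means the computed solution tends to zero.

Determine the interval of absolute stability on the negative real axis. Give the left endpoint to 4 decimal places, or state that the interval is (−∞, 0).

z∈(-4.0000,0).

Set f=λy, z=hλ:
  y_{n+1} = y_n + z·[3/4·y_n + 1/4·y_{n+1}] ⇒ (1 − 1/4z)y_{n+1} = (1 + 3/4z)y_n
  R(z) = (1 + 3/4z)/(1 − 1/4z).

Find x<0 with |R(x)|<1.
x=-1.66: |R|=0.1731
R=−1: 1+3/4x = −1+1/4x ⇒ -1/2x=2 ⇒ x=2/(-1/2)=-4.0000
Confirm numerically:
  x=-2.579: |R|=0.56802 <1
  x=-2.252: |R|=0.44082 <1
  x=-2.062: |R|=0.36061 <1
  x=-4.395: |R|=1.09410 >1
  x=-4.380: |R|=1.09069 >1
So |R|<1 on (-4.0000, 0).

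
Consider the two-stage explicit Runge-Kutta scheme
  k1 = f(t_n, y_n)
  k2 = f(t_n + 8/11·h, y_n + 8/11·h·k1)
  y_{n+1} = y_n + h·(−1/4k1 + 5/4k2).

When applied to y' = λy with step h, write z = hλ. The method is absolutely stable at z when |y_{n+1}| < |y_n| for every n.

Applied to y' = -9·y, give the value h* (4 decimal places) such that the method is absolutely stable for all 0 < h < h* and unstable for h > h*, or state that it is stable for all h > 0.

(-1.1000,0); λ=-9 ⇒ h* = (11/10)/9 = 0.1222.

On y'=λy, z=hλ:
  k1=λy_n ⇒ h·k1=z·y_n;  k2=λ(1+8/11z)y_n ⇒ h·k2=z(1+8/11z)y_n
  y_{n+1}/y_n = 1 − 1/4z + 5/4z(1+8/11z) = 1 + z + 10/11z²
  R(z) = 1 + z + 10/11z².

Solve |R(x)|<1 on ℝ⁻.
x=-0.5: |R|=0.7273
R=1: x+10/11x²=0 ⇒ x=−11/10=-1.1000; min R=1−1/(4·10/11)=0.7250>−1
Confirm numerically:
  x=-0.935: |R|=0.85975 <1
  x=-0.837: |R|=0.79988 <1
  x=-0.493: |R|=0.72795 <1
  x=-1.640: |R|=1.80509 >1
  x=-1.466: |R|=1.48778 >1
Stable set (-1.1000, 0).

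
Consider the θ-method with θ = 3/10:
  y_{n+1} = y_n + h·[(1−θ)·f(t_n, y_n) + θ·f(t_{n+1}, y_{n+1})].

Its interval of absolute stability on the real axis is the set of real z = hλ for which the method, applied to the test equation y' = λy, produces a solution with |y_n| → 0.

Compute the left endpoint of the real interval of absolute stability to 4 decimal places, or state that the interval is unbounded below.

z* = -5.0000.

Set f=λy, z=hλ:
  y_{n+1} = y_n + z·[7/10·y_n + 3/10·y_{n+1}] ⇒ (1 − 3/10z)y_{n+1} = (1 + 7/10z)y_n
  Hence R(z) = (1 + 7/10z)/(1 − 3/10z).

Find x<0 with |R(x)|<1.
x=-0.53: |R|=0.5427
R=−1: 1+7/10x = −1+3/10x ⇒ -2/5x=2 ⇒ x=2/(-2/5)=-5.0000
Confirm numerically:
  x=-4.392: |R|=0.89506 <1
  x=-3.968: |R|=0.81154 <1
  x=-2.981: |R|=0.57367 <1
  x=-2.736: |R|=0.50264 <1
  x=-5.466: |R|=1.07061 >1
  x=-5.236: |R|=1.03672 >1
Stable set (-5.0000, 0).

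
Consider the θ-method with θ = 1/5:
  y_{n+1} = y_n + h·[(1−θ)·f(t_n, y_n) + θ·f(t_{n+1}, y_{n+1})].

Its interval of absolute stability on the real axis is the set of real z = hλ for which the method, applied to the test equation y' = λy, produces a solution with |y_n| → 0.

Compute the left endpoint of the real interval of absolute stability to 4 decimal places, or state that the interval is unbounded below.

left endpoint -3.3333.

With y'=λy (z=hλ):
  y_{n+1} = y_n + z·[4/5·y_n + 1/5·y_{n+1}] ⇒ (1 − 1/5z)y_{n+1} = (1 + 4/5z)y_n
  so R(z) = (1 + 4/5z)/(1 − 1/5z).

Solve |R(x)|<1 on ℝ⁻.
x=-0.58: |R|=0.4803
R=−1: 1+4/5x = −1+1/5x ⇒ -3/5x=2 ⇒ x=2/(-3/5)=-3.3333
Confirm numerically:
  x=-2.922: |R|=0.84423 <1
  x=-2.169: |R|=0.51276 <1
  x=-1.858: |R|=0.35462 <1
  x=-1.620: |R|=0.22356 <1
  x=-3.891: |R|=1.18817 >1
  x=-3.573: |R|=1.08387 >1
  x=-3.396: |R|=1.02239 >1
So |R|<1 on (-3.3333, 0).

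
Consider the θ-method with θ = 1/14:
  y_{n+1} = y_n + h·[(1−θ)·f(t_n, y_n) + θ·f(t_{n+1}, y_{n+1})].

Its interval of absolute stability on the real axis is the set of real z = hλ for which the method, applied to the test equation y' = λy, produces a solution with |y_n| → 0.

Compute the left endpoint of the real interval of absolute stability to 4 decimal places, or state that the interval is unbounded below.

z* = -2.3333.

On y'=λy, z=hλ:
  y_{n+1} = y_n + z·[13/14·y_n + 1/14·y_{n+1}] ⇒ (1 − 1/14z)y_{n+1} = (1 + 13/14z)y_n
  R(z) = (1 + 13/14z)/(1 − 1/14z).

Boundary: |R(x)|=1, x<0.
x=-1.72: |R|=0.5318
R=−1: 1+13/14x = −1+1/14x ⇒ -6/7x=2 ⇒ x=2/(-6/7)=-2.3333
Confirm numerically:
  x=-2.100: |R|=0.82609 <1
  x=-2.088: |R|=0.81701 <1
  x=-1.999: |R|=0.74923 <1
  x=-2.605: |R|=1.19633 >1
  x=-2.567: |R|=1.16925 >1
  x=-2.547: |R|=1.15495 >1
So |R|<1 on (-2.3333, 0).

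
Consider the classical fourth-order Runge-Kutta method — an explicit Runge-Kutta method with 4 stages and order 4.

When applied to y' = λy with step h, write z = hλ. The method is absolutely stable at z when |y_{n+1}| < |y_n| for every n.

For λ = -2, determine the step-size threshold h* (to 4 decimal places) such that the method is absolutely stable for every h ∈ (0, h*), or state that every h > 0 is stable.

(-2.7853,0); λ=-2 ⇒ h* = 1.3926.

With y'=λy (z=hλ):
  order 4, 4-stage ⇒ R(z)=1+z+z^2/2+z^3/6+z^4/24
  (e.g. R(-0.63)=0.53334, |R|=0.53334)

Boundary: |R(x)|=1, x<0.
x=-0.63: |R|=0.5333
|R(-1.4)|=0.2827 |R(-0.72)|=0.4882 |R(-0.68)|=0.5077
Bisect:
  x_lo=-3.6503 |R|=3.3034  x_hi=-0.2877 |R|=0.7500
  mid=-1.96903 |R|=0.32349 →hi
  mid=-2.80968 |R|=1.03739 →lo
  mid=-2.38936 |R|=0.54971 →hi
  mid=-2.59952 |R|=0.75418 →hi
  mid=-2.70460 |R|=0.88500 →hi
  mid=-2.75714 |R|=0.95838 →hi
  mid=-2.78341 |R|=0.99716 →hi
  mid=-2.79655 |R|=1.01710 →lo
  ...
  [-2.78546,-2.78526] ⇒ x*=-2.7853
Stable set (-2.7853, 0).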